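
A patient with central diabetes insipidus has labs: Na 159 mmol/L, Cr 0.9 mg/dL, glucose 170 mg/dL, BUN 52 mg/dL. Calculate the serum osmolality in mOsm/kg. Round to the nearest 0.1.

Calculated osmolality = 2·Na + glucose/18 + BUN/2.8
= 2·159 + 170/18 + 52/2.8
= 318 + 9.44 + 18.57
= 346.01 mOsm/kg

346.0 mOsm/kg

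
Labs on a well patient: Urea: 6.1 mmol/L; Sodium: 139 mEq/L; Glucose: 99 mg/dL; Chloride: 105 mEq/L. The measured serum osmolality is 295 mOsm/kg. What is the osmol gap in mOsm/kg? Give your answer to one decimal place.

Calculated osmolality = 2·Na + glucose/18 + urea
= 2·139 + 99/18 + 6.1
= 278 + 5.50 + 6.10
= 289.6 mOsm/kg ≈ 289.6 mOsm/kg
Osmolar gap = measured − calculated = 295 − 289.6 = 5.4 mOsm/kg

5.4 mOsm/kg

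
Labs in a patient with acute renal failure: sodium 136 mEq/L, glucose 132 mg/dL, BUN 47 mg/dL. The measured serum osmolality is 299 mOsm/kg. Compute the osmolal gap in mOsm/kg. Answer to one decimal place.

2.9 mOsm/kg

Calculated osmolality = 2·Na + glucose/18 + BUN/2.8
= 2·136 + 132/18 + 47/2.8
= 272 + 7.33 + 16.79
= 296.12 mOsm/kg ≈ 296.1 mOsm/kg
Osmolar gap = measured − calculated = 299 − 296.1 = 2.9 mOsm/kg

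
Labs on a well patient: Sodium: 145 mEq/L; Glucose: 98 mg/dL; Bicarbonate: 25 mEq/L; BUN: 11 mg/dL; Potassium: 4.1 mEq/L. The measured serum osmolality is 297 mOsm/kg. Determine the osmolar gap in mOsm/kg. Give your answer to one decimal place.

-2.4 mOsm/kg

Calculated osmolality = 2·Na + glucose/18 + BUN/2.8
= 2·145 + 98/18 + 11/2.8
= 290 + 5.44 + 3.93
= 299.37 mOsm/kg ≈ 299.4 mOsm/kg
Osmolar gap = measured − calculated = 297 − 299.4 = -2.4 mOsm/kg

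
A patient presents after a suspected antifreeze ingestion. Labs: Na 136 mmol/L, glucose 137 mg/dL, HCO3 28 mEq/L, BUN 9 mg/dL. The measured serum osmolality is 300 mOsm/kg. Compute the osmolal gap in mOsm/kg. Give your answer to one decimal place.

17.2 mOsm/kg

Calculated osmolality = 2·Na + glucose/18 + BUN/2.8
= 2·136 + 137/18 + 9/2.8
= 272 + 7.61 + 3.21
= 282.82 mOsm/kg ≈ 282.8 mOsm/kg
Osmolar gap = measured − calculated = 300 − 282.8 = 17.2 mOsm/kg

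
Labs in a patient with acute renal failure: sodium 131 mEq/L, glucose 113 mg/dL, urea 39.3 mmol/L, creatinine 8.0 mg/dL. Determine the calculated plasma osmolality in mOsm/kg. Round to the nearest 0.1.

307.6 mOsm/kg

Calculated osmolality = 2·Na + glucose/18 + urea
= 2·131 + 113/18 + 39.3
= 262 + 6.28 + 39.30
= 307.58 mOsm/kg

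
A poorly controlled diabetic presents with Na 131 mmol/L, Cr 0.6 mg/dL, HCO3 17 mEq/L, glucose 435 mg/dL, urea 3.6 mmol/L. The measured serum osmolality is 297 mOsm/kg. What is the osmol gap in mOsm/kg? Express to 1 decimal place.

7.2 mOsm/kg

Calculated osmolality = 2·Na + glucose/18 + urea
= 2·131 + 435/18 + 3.6
= 262 + 24.17 + 3.60
= 289.77 mOsm/kg ≈ 289.8 mOsm/kg
Osmolar gap = measured − calculated = 297 − 289.8 = 7.2 mOsm/kg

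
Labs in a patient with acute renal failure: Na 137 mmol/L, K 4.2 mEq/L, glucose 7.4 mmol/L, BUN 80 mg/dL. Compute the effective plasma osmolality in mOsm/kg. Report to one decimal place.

281.4 mOsm/kg

Effective osmolality excludes urea (freely permeant across cell membranes):
2·Na + glucose
= 2·137 + 7.4
= 274 + 7.4
= 281.4 mOsm/kg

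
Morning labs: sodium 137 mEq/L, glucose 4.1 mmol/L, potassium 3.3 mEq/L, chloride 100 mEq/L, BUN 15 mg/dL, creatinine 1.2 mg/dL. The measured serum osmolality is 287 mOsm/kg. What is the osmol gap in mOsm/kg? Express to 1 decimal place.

Calculated osmolality = 2·Na + glucose + BUN/2.8
= 2·137 + 4.1 + 15/2.8
= 274 + 4.10 + 5.36
= 283.46 mOsm/kg ≈ 283.5 mOsm/kg
Osmolar gap = measured − calculated = 287 − 283.5 = 3.5 mOsm/kg

3.5 mOsm/kg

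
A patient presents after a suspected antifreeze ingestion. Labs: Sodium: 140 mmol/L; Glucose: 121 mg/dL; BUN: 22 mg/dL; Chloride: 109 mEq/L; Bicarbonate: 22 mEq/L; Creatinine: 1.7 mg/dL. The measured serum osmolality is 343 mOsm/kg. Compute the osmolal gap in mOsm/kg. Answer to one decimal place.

48.4 mOsm/kg

Calculated osmolality = 2·Na + glucose/18 + BUN/2.8
= 2·140 + 121/18 + 22/2.8
= 280 + 6.72 + 7.86
= 294.58 mOsm/kg ≈ 294.6 mOsm/kg
Osmolar gap = measured − calculated = 343 − 294.6 = 48.4 mOsm/kg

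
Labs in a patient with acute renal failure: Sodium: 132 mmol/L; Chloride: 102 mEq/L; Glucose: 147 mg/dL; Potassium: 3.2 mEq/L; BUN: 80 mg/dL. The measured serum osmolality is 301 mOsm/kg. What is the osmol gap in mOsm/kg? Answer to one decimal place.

0.3 mOsm/kg

Calculated osmolality = 2·Na + glucose/18 + BUN/2.8
= 2·132 + 147/18 + 80/2.8
= 264 + 8.17 + 28.57
= 300.74 mOsm/kg ≈ 300.7 mOsm/kg
Osmolar gap = measured − calculated = 301 − 300.7 = 0.3 mOsm/kg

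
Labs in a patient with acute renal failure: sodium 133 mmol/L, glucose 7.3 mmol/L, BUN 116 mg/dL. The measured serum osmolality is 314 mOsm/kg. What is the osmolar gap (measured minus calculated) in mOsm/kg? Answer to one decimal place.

-0.7 mOsm/kg

Calculated osmolality = 2·Na + glucose + BUN/2.8
= 2·133 + 7.3 + 116/2.8
= 266 + 7.30 + 41.43
= 314.73 mOsm/kg ≈ 314.7 mOsm/kg
Osmolar gap = measured − calculated = 314 − 314.7 = -0.7 mOsm/kg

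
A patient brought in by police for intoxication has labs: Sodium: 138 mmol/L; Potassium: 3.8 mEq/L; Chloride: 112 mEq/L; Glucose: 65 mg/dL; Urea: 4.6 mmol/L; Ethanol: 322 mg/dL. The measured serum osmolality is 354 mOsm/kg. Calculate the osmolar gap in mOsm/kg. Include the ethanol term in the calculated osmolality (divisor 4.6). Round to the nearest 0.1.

Calculated osmolality = 2·Na + glucose/18 + urea + ethanol/4.6
= 2·138 + 65/18 + 4.6 + 322/4.6
= 276 + 3.61 + 4.60 + 70
= 354.21 mOsm/kg ≈ 354.2 mOsm/kg
Osmolar gap = measured − calculated = 354 − 354.2 = -0.2 mOsm/kg

-0.2 mOsm/kg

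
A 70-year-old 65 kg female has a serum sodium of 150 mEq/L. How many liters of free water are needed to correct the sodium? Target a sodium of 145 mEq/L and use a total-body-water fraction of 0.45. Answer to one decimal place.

TBW = 0.45 · 65 = 29.25 L
Free water deficit = TBW · (Na/145 − 1)
= 29.25 · (150/145 − 1)
= 29.25 · 0.0345
= 1.01 L

1.0 L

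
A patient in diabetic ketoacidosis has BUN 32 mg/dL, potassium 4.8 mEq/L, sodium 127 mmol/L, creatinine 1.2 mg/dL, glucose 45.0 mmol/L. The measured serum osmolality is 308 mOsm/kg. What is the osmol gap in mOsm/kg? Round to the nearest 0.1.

-2.4 mOsm/kg

Calculated osmolality = 2·Na + glucose + BUN/2.8
= 2·127 + 45 + 32/2.8
= 254 + 45 + 11.43
= 310.43 mOsm/kg ≈ 310.4 mOsm/kg
Osmolar gap = measured − calculated = 308 − 310.4 = -2.4 mOsm/kg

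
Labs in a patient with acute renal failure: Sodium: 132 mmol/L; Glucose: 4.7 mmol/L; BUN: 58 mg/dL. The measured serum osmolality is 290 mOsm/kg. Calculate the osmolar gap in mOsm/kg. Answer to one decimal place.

0.6 mOsm/kg

Calculated osmolality = 2·Na + glucose + BUN/2.8
= 2·132 + 4.7 + 58/2.8
= 264 + 4.70 + 20.71
= 289.41 mOsm/kg ≈ 289.4 mOsm/kg
Osmolar gap = measured − calculated = 290 − 289.4 = 0.6 mOsm/kg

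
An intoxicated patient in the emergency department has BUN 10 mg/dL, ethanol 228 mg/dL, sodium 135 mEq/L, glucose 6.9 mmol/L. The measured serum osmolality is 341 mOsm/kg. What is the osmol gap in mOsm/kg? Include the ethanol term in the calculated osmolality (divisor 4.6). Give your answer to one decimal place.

Calculated osmolality = 2·Na + glucose + BUN/2.8 + ethanol/4.6
= 2·135 + 6.9 + 10/2.8 + 228/4.6
= 270 + 6.90 + 3.57 + 49.57
= 330.04 mOsm/kg ≈ 330.0 mOsm/kg
Osmolar gap = measured − calculated = 341 − 330.0 = 11.0 mOsm/kg

11.0 mOsm/kg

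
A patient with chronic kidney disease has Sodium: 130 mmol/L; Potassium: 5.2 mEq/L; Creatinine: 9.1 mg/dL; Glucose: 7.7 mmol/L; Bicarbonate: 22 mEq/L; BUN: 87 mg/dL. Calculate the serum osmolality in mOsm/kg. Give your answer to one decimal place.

Calculated osmolality = 2·Na + glucose + BUN/2.8
= 2·130 + 7.7 + 87/2.8
= 260 + 7.70 + 31.07
= 298.77 mOsm/kg

298.8 mOsm/kg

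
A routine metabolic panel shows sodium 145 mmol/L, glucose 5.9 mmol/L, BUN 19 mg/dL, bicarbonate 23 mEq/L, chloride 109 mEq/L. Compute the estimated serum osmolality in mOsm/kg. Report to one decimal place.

302.7 mOsm/kg

Calculated osmolality = 2·Na + glucose + BUN/2.8
= 2·145 + 5.9 + 19/2.8
= 290 + 5.90 + 6.79
= 302.69 mOsm/kg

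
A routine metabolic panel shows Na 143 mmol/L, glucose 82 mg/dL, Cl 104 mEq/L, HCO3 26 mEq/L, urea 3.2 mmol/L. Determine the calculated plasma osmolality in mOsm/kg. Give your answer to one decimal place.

293.8 mOsm/kg

Calculated osmolality = 2·Na + glucose/18 + urea
= 2·143 + 82/18 + 3.2
= 286 + 4.56 + 3.20
= 293.76 mOsm/kg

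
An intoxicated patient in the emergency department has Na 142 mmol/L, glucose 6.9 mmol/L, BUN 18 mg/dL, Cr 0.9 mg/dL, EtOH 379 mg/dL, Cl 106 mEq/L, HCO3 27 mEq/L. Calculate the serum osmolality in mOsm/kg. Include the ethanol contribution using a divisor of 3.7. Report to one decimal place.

399.8 mOsm/kg

Calculated osmolality = 2·Na + glucose + BUN/2.8 + ethanol/3.7
= 2·142 + 6.9 + 18/2.8 + 379/3.7
= 284 + 6.90 + 6.43 + 102.43
= 399.76 mOsm/kg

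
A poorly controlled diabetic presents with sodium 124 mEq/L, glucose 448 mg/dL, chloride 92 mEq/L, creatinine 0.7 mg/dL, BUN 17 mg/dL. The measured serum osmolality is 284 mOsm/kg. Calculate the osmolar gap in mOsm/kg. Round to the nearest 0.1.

5.0 mOsm/kg

Calculated osmolality = 2·Na + glucose/18 + BUN/2.8
= 2·124 + 448/18 + 17/2.8
= 248 + 24.89 + 6.07
= 278.96 mOsm/kg ≈ 279.0 mOsm/kg
Osmolar gap = measured − calculated = 284 − 279.0 = 5.0 mOsm/kg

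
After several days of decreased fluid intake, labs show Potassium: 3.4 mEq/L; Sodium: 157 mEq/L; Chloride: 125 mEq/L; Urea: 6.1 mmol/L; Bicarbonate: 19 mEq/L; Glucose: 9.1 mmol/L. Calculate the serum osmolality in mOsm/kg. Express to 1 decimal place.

Calculated osmolality = 2·Na + glucose + urea
= 2·157 + 9.1 + 6.1
= 314 + 9.10 + 6.10
= 329.2 mOsm/kg

329.2 mOsm/kg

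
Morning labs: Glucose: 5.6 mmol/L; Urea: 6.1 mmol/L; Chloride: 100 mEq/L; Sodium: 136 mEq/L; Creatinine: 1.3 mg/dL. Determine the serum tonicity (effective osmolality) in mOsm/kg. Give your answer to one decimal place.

277.6 mOsm/kg

Effective osmolality excludes urea (freely permeant across cell membranes):
2·Na + glucose
= 2·136 + 5.6
= 272 + 5.6
= 277.6 mOsm/kg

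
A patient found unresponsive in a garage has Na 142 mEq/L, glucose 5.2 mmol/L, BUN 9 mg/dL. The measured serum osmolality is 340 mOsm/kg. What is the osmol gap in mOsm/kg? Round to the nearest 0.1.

Calculated osmolality = 2·Na + glucose + BUN/2.8
= 2·142 + 5.2 + 9/2.8
= 284 + 5.20 + 3.21
= 292.41 mOsm/kg ≈ 292.4 mOsm/kg
Osmolar gap = measured − calculated = 340 − 292.4 = 47.6 mOsm/kg

47.6 mOsm/kg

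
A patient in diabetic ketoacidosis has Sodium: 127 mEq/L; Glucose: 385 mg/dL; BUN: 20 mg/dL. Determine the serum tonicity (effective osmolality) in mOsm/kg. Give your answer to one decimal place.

275.4 mOsm/kg

Effective osmolality excludes urea (freely permeant across cell membranes):
2·Na + glucose/18
= 2·127 + 385/18
= 254 + 21.39
= 275.39 mOsm/kg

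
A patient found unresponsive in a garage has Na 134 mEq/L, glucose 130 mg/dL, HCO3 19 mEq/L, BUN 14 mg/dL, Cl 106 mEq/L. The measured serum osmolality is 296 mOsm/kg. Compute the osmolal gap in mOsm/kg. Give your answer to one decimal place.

15.8 mOsm/kg

Calculated osmolality = 2·Na + glucose/18 + BUN/2.8
= 2·134 + 130/18 + 14/2.8
= 268 + 7.22 + 5
= 280.22 mOsm/kg ≈ 280.2 mOsm/kg
Osmolar gap = measured − calculated = 296 − 280.2 = 15.8 mOsm/kg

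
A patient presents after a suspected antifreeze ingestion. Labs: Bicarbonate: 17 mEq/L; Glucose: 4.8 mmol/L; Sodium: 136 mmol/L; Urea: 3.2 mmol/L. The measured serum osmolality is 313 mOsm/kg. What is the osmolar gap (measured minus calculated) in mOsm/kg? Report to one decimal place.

Calculated osmolality = 2·Na + glucose + urea
= 2·136 + 4.8 + 3.2
= 272 + 4.80 + 3.20
= 280 mOsm/kg ≈ 280.0 mOsm/kg
Osmolar gap = measured − calculated = 313 − 280.0 = 33.0 mOsm/kg

33.0 mOsm/kg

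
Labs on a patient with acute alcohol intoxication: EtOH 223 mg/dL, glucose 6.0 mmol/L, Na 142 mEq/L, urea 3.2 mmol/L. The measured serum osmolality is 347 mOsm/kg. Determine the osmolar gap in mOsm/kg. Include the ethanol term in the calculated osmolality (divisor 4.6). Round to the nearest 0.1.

Calculated osmolality = 2·Na + glucose + urea + ethanol/4.6
= 2·142 + 6 + 3.2 + 223/4.6
= 284 + 6 + 3.20 + 48.48
= 341.68 mOsm/kg ≈ 341.7 mOsm/kg
Osmolar gap = measured − calculated = 347 − 341.7 = 5.3 mOsm/kg

5.3 mOsm/kg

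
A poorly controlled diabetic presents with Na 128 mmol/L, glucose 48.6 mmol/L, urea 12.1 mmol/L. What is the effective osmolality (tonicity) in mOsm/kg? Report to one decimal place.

Effective osmolality excludes urea (freely permeant across cell membranes):
2·Na + glucose
= 2·128 + 48.6
= 256 + 48.6
= 304.6 mOsm/kg

304.6 mOsm/kg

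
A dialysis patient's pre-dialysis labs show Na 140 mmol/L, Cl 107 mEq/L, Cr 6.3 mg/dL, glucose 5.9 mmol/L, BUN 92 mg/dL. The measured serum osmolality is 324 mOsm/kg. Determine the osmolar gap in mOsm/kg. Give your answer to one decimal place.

Calculated osmolality = 2·Na + glucose + BUN/2.8
= 2·140 + 5.9 + 92/2.8
= 280 + 5.90 + 32.86
= 318.76 mOsm/kg ≈ 318.8 mOsm/kg
Osmolar gap = measured − calculated = 324 − 318.8 = 5.2 mOsm/kg

5.2 mOsm/kg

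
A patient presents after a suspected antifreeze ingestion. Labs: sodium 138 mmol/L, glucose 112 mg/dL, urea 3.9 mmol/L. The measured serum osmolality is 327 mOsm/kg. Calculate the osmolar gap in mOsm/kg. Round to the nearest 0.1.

40.9 mOsm/kg

Calculated osmolality = 2·Na + glucose/18 + urea
= 2·138 + 112/18 + 3.9
= 276 + 6.22 + 3.90
= 286.12 mOsm/kg ≈ 286.1 mOsm/kg
Osmolar gap = measured − calculated = 327 − 286.1 = 40.9 mOsm/kg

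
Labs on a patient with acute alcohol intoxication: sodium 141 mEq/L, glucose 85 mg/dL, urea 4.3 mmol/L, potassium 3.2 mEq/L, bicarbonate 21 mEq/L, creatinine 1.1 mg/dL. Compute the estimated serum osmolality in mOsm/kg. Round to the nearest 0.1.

291.0 mOsm/kg

Calculated osmolality = 2·Na + glucose/18 + urea
= 2·141 + 85/18 + 4.3
= 282 + 4.72 + 4.30
= 291.02 mOsm/kg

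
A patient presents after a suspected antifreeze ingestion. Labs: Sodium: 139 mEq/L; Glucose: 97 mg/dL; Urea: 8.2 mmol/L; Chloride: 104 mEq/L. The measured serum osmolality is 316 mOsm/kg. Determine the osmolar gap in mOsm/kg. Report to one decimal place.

24.4 mOsm/kg

Calculated osmolality = 2·Na + glucose/18 + urea
= 2·139 + 97/18 + 8.2
= 278 + 5.39 + 8.20
= 291.59 mOsm/kg ≈ 291.6 mOsm/kg
Osmolar gap = measured − calculated = 316 − 291.6 = 24.4 mOsm/kg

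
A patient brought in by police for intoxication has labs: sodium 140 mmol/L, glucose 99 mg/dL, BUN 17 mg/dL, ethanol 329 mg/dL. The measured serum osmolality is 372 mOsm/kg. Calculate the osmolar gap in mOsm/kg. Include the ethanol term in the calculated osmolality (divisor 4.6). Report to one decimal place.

8.9 mOsm/kg

Calculated osmolality = 2·Na + glucose/18 + BUN/2.8 + ethanol/4.6
= 2·140 + 99/18 + 17/2.8 + 329/4.6
= 280 + 5.50 + 6.07 + 71.52
= 363.09 mOsm/kg ≈ 363.1 mOsm/kg
Osmolar gap = measured − calculated = 372 − 363.1 = 8.9 mOsm/kg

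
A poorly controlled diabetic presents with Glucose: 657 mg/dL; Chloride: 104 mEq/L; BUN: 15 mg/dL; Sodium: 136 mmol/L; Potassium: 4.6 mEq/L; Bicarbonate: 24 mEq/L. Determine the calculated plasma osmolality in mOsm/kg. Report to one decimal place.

313.9 mOsm/kg

Calculated osmolality = 2·Na + glucose/18 + BUN/2.8
= 2·136 + 657/18 + 15/2.8
= 272 + 36.50 + 5.36
= 313.86 mOsm/kg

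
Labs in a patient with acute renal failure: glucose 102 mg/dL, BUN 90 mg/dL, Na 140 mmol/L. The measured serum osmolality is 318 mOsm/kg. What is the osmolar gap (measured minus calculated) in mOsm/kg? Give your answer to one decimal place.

0.2 mOsm/kg

Calculated osmolality = 2·Na + glucose/18 + BUN/2.8
= 2·140 + 102/18 + 90/2.8
= 280 + 5.67 + 32.14
= 317.81 mOsm/kg ≈ 317.8 mOsm/kg
Osmolar gap = measured − calculated = 318 − 317.8 = 0.2 mOsm/kg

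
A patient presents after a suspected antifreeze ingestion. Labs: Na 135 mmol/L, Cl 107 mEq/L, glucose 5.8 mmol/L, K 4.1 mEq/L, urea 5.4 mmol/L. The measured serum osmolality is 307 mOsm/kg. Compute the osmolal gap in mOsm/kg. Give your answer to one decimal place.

25.8 mOsm/kg

Calculated osmolality = 2·Na + glucose + urea
= 2·135 + 5.8 + 5.4
= 270 + 5.80 + 5.40
= 281.2 mOsm/kg ≈ 281.2 mOsm/kg
Osmolar gap = measured − calculated = 307 − 281.2 = 25.8 mOsm/kg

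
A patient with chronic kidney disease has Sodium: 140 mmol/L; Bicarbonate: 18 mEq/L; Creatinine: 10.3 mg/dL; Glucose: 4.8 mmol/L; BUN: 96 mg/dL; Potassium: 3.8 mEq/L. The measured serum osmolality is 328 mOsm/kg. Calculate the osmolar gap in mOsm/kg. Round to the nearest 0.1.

8.9 mOsm/kg

Calculated osmolality = 2·Na + glucose + BUN/2.8
= 2·140 + 4.8 + 96/2.8
= 280 + 4.80 + 34.29
= 319.09 mOsm/kg ≈ 319.1 mOsm/kg
Osmolar gap = measured − calculated = 328 − 319.1 = 8.9 mOsm/kg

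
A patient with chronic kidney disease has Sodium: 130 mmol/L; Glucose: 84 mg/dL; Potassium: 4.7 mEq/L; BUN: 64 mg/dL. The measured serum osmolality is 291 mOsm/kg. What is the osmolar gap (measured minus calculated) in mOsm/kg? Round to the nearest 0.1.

3.5 mOsm/kg

Calculated osmolality = 2·Na + glucose/18 + BUN/2.8
= 2·130 + 84/18 + 64/2.8
= 260 + 4.67 + 22.86
= 287.53 mOsm/kg ≈ 287.5 mOsm/kg
Osmolar gap = measured − calculated = 291 − 287.5 = 3.5 mOsm/kg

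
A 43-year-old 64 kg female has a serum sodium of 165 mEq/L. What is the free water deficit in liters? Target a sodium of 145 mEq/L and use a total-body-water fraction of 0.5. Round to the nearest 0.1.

TBW = 0.5 · 64 = 32 L
Free water deficit = TBW · (Na/145 − 1)
= 32 · (165/145 − 1)
= 32 · 0.1379
= 4.41 L

4.4 L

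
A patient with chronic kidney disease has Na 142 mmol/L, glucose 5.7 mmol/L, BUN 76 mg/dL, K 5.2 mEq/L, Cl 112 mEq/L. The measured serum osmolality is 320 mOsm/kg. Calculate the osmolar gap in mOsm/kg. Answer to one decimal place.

3.2 mOsm/kg

Calculated osmolality = 2·Na + glucose + BUN/2.8
= 2·142 + 5.7 + 76/2.8
= 284 + 5.70 + 27.14
= 316.84 mOsm/kg ≈ 316.8 mOsm/kg
Osmolar gap = measured − calculated = 320 − 316.8 = 3.2 mOsm/kg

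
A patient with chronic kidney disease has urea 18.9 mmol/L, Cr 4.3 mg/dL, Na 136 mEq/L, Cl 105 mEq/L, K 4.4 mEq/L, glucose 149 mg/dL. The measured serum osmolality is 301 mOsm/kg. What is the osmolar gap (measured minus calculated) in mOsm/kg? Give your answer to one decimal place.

1.8 mOsm/kg

Calculated osmolality = 2·Na + glucose/18 + urea
= 2·136 + 149/18 + 18.9
= 272 + 8.28 + 18.90
= 299.18 mOsm/kg ≈ 299.2 mOsm/kg
Osmolar gap = measured − calculated = 301 − 299.2 = 1.8 mOsm/kg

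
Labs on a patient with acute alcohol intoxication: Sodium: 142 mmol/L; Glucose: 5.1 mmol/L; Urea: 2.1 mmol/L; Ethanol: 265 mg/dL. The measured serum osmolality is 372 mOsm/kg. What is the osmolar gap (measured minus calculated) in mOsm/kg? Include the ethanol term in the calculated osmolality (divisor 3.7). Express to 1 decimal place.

Calculated osmolality = 2·Na + glucose + urea + ethanol/3.7
= 2·142 + 5.1 + 2.1 + 265/3.7
= 284 + 5.10 + 2.10 + 71.62
= 362.82 mOsm/kg ≈ 362.8 mOsm/kg
Osmolar gap = measured − calculated = 372 − 362.8 = 9.2 mOsm/kg

9.2 mOsm/kg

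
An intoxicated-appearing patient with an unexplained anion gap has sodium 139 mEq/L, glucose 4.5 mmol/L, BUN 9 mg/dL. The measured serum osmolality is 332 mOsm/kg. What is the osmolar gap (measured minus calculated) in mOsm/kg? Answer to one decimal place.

Calculated osmolality = 2·Na + glucose + BUN/2.8
= 2·139 + 4.5 + 9/2.8
= 278 + 4.50 + 3.21
= 285.71 mOsm/kg ≈ 285.7 mOsm/kg
Osmolar gap = measured − calculated = 332 − 285.7 = 46.3 mOsm/kg

46.3 mOsm/kg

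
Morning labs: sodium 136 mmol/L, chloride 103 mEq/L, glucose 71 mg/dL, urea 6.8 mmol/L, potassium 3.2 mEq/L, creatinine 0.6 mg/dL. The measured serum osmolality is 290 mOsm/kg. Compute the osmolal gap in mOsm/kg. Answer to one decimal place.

7.3 mOsm/kg

Calculated osmolality = 2·Na + glucose/18 + urea
= 2·136 + 71/18 + 6.8
= 272 + 3.94 + 6.80
= 282.74 mOsm/kg ≈ 282.7 mOsm/kg
Osmolar gap = measured − calculated = 290 − 282.7 = 7.3 mOsm/kg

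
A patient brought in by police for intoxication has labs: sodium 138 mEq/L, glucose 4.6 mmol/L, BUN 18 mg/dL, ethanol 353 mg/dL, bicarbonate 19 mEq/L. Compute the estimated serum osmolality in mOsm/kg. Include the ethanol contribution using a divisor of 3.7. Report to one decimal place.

382.4 mOsm/kg

Calculated osmolality = 2·Na + glucose + BUN/2.8 + ethanol/3.7
= 2·138 + 4.6 + 18/2.8 + 353/3.7
= 276 + 4.60 + 6.43 + 95.41
= 382.44 mOsm/kg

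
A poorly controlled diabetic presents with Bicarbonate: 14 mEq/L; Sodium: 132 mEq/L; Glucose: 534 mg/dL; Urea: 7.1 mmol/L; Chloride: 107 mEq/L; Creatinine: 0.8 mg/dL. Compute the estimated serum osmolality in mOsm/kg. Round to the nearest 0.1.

300.8 mOsm/kg

Calculated osmolality = 2·Na + glucose/18 + urea
= 2·132 + 534/18 + 7.1
= 264 + 29.67 + 7.10
= 300.77 mOsm/kg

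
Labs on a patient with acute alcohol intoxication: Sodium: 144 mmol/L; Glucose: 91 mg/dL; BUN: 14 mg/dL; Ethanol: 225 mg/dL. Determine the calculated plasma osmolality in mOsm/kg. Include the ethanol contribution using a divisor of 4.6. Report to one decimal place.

347.0 mOsm/kg

Calculated osmolality = 2·Na + glucose/18 + BUN/2.8 + ethanol/4.6
= 2·144 + 91/18 + 14/2.8 + 225/4.6
= 288 + 5.06 + 5 + 48.91
= 346.97 mOsm/kg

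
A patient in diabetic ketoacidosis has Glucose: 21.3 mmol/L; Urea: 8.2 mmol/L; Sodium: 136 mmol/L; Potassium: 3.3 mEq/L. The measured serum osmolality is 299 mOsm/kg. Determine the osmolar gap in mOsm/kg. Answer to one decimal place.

-2.5 mOsm/kg

Calculated osmolality = 2·Na + glucose + urea
= 2·136 + 21.3 + 8.2
= 272 + 21.30 + 8.20
= 301.5 mOsm/kg ≈ 301.5 mOsm/kg
Osmolar gap = measured − calculated = 299 − 301.5 = -2.5 mOsm/kg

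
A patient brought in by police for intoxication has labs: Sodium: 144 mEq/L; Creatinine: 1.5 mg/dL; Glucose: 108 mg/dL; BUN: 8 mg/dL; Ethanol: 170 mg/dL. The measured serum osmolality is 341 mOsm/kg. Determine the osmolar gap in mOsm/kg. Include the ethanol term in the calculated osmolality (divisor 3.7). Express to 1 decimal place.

Calculated osmolality = 2·Na + glucose/18 + BUN/2.8 + ethanol/3.7
= 2·144 + 108/18 + 8/2.8 + 170/3.7
= 288 + 6 + 2.86 + 45.95
= 342.81 mOsm/kg ≈ 342.8 mOsm/kg
Osmolar gap = measured − calculated = 341 − 342.8 = -1.8 mOsm/kg

-1.8 mOsm/kg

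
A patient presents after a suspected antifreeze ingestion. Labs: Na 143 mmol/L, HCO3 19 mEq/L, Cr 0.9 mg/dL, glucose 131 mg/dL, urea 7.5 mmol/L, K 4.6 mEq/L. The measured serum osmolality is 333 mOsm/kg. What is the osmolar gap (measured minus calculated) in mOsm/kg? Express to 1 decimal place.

Calculated osmolality = 2·Na + glucose/18 + urea
= 2·143 + 131/18 + 7.5
= 286 + 7.28 + 7.50
= 300.78 mOsm/kg ≈ 300.8 mOsm/kg
Osmolar gap = measured − calculated = 333 − 300.8 = 32.2 mOsm/kg

32.2 mOsm/kg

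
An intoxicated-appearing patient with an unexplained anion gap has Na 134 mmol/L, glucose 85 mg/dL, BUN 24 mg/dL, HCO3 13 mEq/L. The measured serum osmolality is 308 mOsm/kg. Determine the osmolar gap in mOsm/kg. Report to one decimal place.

Calculated osmolality = 2·Na + glucose/18 + BUN/2.8
= 2·134 + 85/18 + 24/2.8
= 268 + 4.72 + 8.57
= 281.29 mOsm/kg ≈ 281.3 mOsm/kg
Osmolar gap = measured − calculated = 308 − 281.3 = 26.7 mOsm/kg

26.7 mOsm/kg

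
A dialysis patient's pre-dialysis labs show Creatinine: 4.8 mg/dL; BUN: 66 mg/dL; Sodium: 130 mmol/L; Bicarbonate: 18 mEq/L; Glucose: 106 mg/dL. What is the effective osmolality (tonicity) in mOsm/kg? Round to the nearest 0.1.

265.9 mOsm/kg

Effective osmolality excludes urea (freely permeant across cell membranes):
2·Na + glucose/18
= 2·130 + 106/18
= 260 + 5.89
= 265.89 mOsm/kg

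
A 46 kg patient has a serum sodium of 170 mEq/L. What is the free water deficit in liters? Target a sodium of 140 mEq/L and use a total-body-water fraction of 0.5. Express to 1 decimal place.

4.9 L

TBW = 0.5 · 46 = 23 L
Free water deficit = TBW · (Na/140 − 1)
= 23 · (170/140 − 1)
= 23 · 0.2143
= 4.93 L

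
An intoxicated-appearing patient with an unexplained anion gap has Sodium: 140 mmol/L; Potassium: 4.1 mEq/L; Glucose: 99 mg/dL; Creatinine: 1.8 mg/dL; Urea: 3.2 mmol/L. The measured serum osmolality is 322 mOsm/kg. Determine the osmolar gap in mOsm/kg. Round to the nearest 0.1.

33.3 mOsm/kg

Calculated osmolality = 2·Na + glucose/18 + urea
= 2·140 + 99/18 + 3.2
= 280 + 5.50 + 3.20
= 288.7 mOsm/kg ≈ 288.7 mOsm/kg
Osmolar gap = measured − calculated = 322 − 288.7 = 33.3 mOsm/kg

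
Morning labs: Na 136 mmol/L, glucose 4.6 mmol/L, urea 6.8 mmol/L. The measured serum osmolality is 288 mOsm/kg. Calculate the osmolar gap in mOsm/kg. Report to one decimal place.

4.6 mOsm/kg

Calculated osmolality = 2·Na + glucose + urea
= 2·136 + 4.6 + 6.8
= 272 + 4.60 + 6.80
= 283.4 mOsm/kg ≈ 283.4 mOsm/kg
Osmolar gap = measured − calculated = 288 − 283.4 = 4.6 mOsm/kg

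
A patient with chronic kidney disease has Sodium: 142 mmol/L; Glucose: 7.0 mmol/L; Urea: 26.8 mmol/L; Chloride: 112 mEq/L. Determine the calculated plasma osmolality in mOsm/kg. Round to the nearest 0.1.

317.8 mOsm/kg

Calculated osmolality = 2·Na + glucose + urea
= 2·142 + 7 + 26.8
= 284 + 7 + 26.80
= 317.8 mOsm/kg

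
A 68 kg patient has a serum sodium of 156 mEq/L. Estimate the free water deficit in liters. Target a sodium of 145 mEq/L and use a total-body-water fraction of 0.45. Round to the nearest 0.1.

TBW = 0.45 · 68 = 30.6 L
Free water deficit = TBW · (Na/145 − 1)
= 30.6 · (156/145 − 1)
= 30.6 · 0.0759
= 2.32 L

2.3 L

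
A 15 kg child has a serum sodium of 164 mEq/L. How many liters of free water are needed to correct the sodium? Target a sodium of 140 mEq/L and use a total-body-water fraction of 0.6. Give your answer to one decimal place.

TBW = 0.6 · 15 = 9 L
Free water deficit = TBW · (Na/140 − 1)
= 9 · (164/140 − 1)
= 9 · 0.1714
= 1.54 L

1.5 L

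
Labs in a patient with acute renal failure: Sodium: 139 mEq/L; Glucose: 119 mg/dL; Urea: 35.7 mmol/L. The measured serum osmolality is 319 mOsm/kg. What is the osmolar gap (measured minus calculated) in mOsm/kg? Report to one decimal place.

-1.3 mOsm/kg

Calculated osmolality = 2·Na + glucose/18 + urea
= 2·139 + 119/18 + 35.7
= 278 + 6.61 + 35.70
= 320.31 mOsm/kg ≈ 320.3 mOsm/kg
Osmolar gap = measured − calculated = 319 − 320.3 = -1.3 mOsm/kg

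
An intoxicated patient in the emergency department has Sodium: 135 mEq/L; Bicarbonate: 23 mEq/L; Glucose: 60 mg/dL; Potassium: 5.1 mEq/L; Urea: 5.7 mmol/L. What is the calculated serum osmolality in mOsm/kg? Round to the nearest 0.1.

279.0 mOsm/kg

Calculated osmolality = 2·Na + glucose/18 + urea
= 2·135 + 60/18 + 5.7
= 270 + 3.33 + 5.70
= 279.03 mOsm/kg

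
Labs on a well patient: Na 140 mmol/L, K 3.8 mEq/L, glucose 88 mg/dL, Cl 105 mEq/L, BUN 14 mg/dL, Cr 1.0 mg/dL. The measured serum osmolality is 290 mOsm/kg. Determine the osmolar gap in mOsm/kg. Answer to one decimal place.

0.1 mOsm/kg

Calculated osmolality = 2·Na + glucose/18 + BUN/2.8
= 2·140 + 88/18 + 14/2.8
= 280 + 4.89 + 5
= 289.89 mOsm/kg ≈ 289.9 mOsm/kg
Osmolar gap = measured − calculated = 290 − 289.9 = 0.1 mOsm/kg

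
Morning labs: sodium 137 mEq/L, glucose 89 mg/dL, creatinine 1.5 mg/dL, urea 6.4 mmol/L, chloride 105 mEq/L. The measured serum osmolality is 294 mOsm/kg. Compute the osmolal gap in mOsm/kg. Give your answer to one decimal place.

Calculated osmolality = 2·Na + glucose/18 + urea
= 2·137 + 89/18 + 6.4
= 274 + 4.94 + 6.40
= 285.34 mOsm/kg ≈ 285.3 mOsm/kg
Osmolar gap = measured − calculated = 294 − 285.3 = 8.7 mOsm/kg

8.7 mOsm/kg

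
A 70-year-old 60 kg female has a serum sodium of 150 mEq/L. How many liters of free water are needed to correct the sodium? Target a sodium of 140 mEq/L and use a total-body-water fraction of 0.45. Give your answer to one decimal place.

TBW = 0.45 · 60 = 27 L
Free water deficit = TBW · (Na/140 − 1)
= 27 · (150/140 − 1)
= 27 · 0.0714
= 1.93 L

1.9 L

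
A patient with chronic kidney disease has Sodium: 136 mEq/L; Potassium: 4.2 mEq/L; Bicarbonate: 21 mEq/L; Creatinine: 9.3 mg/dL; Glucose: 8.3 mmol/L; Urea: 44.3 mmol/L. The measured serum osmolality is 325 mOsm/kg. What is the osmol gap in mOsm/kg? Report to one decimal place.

0.4 mOsm/kg

Calculated osmolality = 2·Na + glucose + urea
= 2·136 + 8.3 + 44.3
= 272 + 8.30 + 44.30
= 324.6 mOsm/kg ≈ 324.6 mOsm/kg
Osmolar gap = measured − calculated = 325 − 324.6 = 0.4 mOsm/kg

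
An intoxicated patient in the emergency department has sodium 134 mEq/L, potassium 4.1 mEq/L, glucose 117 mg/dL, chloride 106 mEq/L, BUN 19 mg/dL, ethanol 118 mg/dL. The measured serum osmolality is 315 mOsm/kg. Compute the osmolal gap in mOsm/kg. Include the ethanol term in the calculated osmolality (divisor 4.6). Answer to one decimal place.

8.1 mOsm/kg

Calculated osmolality = 2·Na + glucose/18 + BUN/2.8 + ethanol/4.6
= 2·134 + 117/18 + 19/2.8 + 118/4.6
= 268 + 6.50 + 6.79 + 25.65
= 306.94 mOsm/kg ≈ 306.9 mOsm/kg
Osmolar gap = measured − calculated = 315 − 306.9 = 8.1 mOsm/kg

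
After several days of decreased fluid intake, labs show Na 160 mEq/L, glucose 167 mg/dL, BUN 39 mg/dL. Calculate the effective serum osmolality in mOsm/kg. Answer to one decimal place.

329.3 mOsm/kg

Effective osmolality excludes urea (freely permeant across cell membranes):
2·Na + glucose/18
= 2·160 + 167/18
= 320 + 9.28
= 329.28 mOsm/kg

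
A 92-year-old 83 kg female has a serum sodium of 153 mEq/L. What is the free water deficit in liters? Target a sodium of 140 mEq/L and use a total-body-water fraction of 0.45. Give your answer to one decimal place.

3.5 L

TBW = 0.45 · 83 = 37.35 L
Free water deficit = TBW · (Na/140 − 1)
= 37.35 · (153/140 − 1)
= 37.35 · 0.0929
= 3.47 L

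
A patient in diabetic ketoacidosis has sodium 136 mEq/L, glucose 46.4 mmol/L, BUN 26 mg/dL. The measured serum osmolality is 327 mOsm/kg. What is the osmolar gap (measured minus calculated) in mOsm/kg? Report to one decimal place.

-0.7 mOsm/kg

Calculated osmolality = 2·Na + glucose + BUN/2.8
= 2·136 + 46.4 + 26/2.8
= 272 + 46.40 + 9.29
= 327.69 mOsm/kg ≈ 327.7 mOsm/kg
Osmolar gap = measured − calculated = 327 − 327.7 = -0.7 mOsm/kg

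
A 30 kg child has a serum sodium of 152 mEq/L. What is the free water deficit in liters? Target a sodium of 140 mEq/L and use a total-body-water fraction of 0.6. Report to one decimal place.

1.5 L

TBW = 0.6 · 30 = 18 L
Free water deficit = TBW · (Na/140 − 1)
= 18 · (152/140 − 1)
= 18 · 0.0857
= 1.54 L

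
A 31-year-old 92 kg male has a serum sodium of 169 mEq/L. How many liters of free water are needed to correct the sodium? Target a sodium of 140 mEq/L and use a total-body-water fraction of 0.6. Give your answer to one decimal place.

11.4 L

TBW = 0.6 · 92 = 55.2 L
Free water deficit = TBW · (Na/140 − 1)
= 55.2 · (169/140 − 1)
= 55.2 · 0.2071
= 11.43 L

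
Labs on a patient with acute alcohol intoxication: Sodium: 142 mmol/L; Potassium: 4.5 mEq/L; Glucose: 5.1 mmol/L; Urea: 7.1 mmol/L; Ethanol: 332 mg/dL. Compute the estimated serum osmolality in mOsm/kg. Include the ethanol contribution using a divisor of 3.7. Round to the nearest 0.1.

Calculated osmolality = 2·Na + glucose + urea + ethanol/3.7
= 2·142 + 5.1 + 7.1 + 332/3.7
= 284 + 5.10 + 7.10 + 89.73
= 385.93 mOsm/kg

385.9 mOsm/kg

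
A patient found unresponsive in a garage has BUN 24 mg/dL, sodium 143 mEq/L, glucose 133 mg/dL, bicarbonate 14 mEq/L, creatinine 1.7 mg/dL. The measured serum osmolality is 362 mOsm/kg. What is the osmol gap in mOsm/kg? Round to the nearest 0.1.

Calculated osmolality = 2·Na + glucose/18 + BUN/2.8
= 2·143 + 133/18 + 24/2.8
= 286 + 7.39 + 8.57
= 301.96 mOsm/kg ≈ 302.0 mOsm/kg
Osmolar gap = measured − calculated = 362 − 302.0 = 60.0 mOsm/kg

60.0 mOsm/kg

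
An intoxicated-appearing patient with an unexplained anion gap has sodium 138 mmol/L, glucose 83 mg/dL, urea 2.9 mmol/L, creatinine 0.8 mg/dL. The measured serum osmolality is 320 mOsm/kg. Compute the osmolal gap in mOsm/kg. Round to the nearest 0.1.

36.5 mOsm/kg

Calculated osmolality = 2·Na + glucose/18 + urea
= 2·138 + 83/18 + 2.9
= 276 + 4.61 + 2.90
= 283.51 mOsm/kg ≈ 283.5 mOsm/kg
Osmolar gap = measured − calculated = 320 − 283.5 = 36.5 mOsm/kg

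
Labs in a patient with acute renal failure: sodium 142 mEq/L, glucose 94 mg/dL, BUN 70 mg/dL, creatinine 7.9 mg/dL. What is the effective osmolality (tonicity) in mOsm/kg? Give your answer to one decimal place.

289.2 mOsm/kg

Effective osmolality excludes urea (freely permeant across cell membranes):
2·Na + glucose/18
= 2·142 + 94/18
= 284 + 5.22
= 289.22 mOsm/kg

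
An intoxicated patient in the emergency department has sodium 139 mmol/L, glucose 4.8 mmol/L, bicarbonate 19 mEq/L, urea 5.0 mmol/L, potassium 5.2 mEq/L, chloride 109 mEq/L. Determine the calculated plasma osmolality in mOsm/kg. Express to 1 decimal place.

287.8 mOsm/kg

Calculated osmolality = 2·Na + glucose + urea
= 2·139 + 4.8 + 5
= 278 + 4.80 + 5
= 287.8 mOsm/kg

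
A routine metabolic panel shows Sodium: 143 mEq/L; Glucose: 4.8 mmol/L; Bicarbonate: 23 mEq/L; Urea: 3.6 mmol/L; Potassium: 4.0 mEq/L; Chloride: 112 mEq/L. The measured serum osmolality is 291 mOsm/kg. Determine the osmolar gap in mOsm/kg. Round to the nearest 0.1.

-3.4 mOsm/kg

Calculated osmolality = 2·Na + glucose + urea
= 2·143 + 4.8 + 3.6
= 286 + 4.80 + 3.60
= 294.4 mOsm/kg ≈ 294.4 mOsm/kg
Osmolar gap = measured − calculated = 291 − 294.4 = -3.4 mOsm/kg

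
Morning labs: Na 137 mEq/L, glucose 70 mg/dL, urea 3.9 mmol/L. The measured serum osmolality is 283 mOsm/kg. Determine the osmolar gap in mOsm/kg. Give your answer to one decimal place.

1.2 mOsm/kg

Calculated osmolality = 2·Na + glucose/18 + urea
= 2·137 + 70/18 + 3.9
= 274 + 3.89 + 3.90
= 281.79 mOsm/kg ≈ 281.8 mOsm/kg
Osmolar gap = measured − calculated = 283 − 281.8 = 1.2 mOsm/kg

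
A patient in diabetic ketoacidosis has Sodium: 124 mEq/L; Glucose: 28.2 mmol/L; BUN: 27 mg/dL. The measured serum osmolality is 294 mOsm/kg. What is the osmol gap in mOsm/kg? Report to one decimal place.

Calculated osmolality = 2·Na + glucose + BUN/2.8
= 2·124 + 28.2 + 27/2.8
= 248 + 28.20 + 9.64
= 285.84 mOsm/kg ≈ 285.8 mOsm/kg
Osmolar gap = measured − calculated = 294 − 285.8 = 8.2 mOsm/kg

8.2 mOsm/kg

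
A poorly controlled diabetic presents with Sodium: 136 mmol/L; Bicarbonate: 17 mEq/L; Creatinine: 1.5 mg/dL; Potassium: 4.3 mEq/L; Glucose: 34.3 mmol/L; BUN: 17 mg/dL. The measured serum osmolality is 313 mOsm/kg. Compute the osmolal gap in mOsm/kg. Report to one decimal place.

Calculated osmolality = 2·Na + glucose + BUN/2.8
= 2·136 + 34.3 + 17/2.8
= 272 + 34.30 + 6.07
= 312.37 mOsm/kg ≈ 312.4 mOsm/kg
Osmolar gap = measured − calculated = 313 − 312.4 = 0.6 mOsm/kg

0.6 mOsm/kg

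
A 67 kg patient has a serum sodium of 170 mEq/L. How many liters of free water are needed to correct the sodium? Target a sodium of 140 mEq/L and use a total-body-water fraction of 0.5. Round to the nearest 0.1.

TBW = 0.5 · 67 = 33.5 L
Free water deficit = TBW · (Na/140 − 1)
= 33.5 · (170/140 − 1)
= 33.5 · 0.2143
= 7.18 L

7.2 L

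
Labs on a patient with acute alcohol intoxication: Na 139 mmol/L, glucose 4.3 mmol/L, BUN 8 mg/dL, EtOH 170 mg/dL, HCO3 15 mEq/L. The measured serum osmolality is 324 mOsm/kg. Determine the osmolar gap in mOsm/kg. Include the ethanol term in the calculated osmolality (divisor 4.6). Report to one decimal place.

Calculated osmolality = 2·Na + glucose + BUN/2.8 + ethanol/4.6
= 2·139 + 4.3 + 8/2.8 + 170/4.6
= 278 + 4.30 + 2.86 + 36.96
= 322.12 mOsm/kg ≈ 322.1 mOsm/kg
Osmolar gap = measured − calculated = 324 − 322.1 = 1.9 mOsm/kg

1.9 mOsm/kg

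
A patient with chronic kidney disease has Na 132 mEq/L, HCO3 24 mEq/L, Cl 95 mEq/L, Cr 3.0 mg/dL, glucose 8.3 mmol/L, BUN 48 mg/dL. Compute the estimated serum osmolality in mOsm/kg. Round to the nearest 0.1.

289.4 mOsm/kg

Calculated osmolality = 2·Na + glucose + BUN/2.8
= 2·132 + 8.3 + 48/2.8
= 264 + 8.30 + 17.14
= 289.44 mOsm/kg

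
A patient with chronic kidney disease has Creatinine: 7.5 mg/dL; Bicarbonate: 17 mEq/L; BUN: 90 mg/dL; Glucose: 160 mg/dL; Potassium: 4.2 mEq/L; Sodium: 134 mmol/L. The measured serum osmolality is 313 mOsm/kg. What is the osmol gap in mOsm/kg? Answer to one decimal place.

4.0 mOsm/kg

Calculated osmolality = 2·Na + glucose/18 + BUN/2.8
= 2·134 + 160/18 + 90/2.8
= 268 + 8.89 + 32.14
= 309.03 mOsm/kg ≈ 309.0 mOsm/kg
Osmolar gap = measured − calculated = 313 − 309.0 = 4.0 mOsm/kg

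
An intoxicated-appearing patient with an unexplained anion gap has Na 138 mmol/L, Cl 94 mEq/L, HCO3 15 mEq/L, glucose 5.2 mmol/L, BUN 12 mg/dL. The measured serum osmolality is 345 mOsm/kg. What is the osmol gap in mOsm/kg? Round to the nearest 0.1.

59.5 mOsm/kg

Calculated osmolality = 2·Na + glucose + BUN/2.8
= 2·138 + 5.2 + 12/2.8
= 276 + 5.20 + 4.29
= 285.49 mOsm/kg ≈ 285.5 mOsm/kg
Osmolar gap = measured − calculated = 345 − 285.5 = 59.5 mOsm/kg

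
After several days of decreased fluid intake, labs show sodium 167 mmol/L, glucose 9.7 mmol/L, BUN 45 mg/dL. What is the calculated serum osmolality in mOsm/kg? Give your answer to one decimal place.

Calculated osmolality = 2·Na + glucose + BUN/2.8
= 2·167 + 9.7 + 45/2.8
= 334 + 9.70 + 16.07
= 359.77 mOsm/kg

359.8 mOsm/kg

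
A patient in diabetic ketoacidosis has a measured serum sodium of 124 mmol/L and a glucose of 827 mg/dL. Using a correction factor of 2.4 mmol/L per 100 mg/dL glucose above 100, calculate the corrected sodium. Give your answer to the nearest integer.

141 mmol/L

Corrected Na = measured Na + 2.4 · (glucose − 100)/100
= 124 + 2.4 · (827 − 100)/100
= 124 + 17.4
= 141.4 mmol/L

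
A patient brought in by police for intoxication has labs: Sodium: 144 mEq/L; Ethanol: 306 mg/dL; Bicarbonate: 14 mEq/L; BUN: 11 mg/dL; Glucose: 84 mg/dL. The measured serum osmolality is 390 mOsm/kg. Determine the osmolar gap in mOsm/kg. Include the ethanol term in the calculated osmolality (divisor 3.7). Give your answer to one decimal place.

Calculated osmolality = 2·Na + glucose/18 + BUN/2.8 + ethanol/3.7
= 2·144 + 84/18 + 11/2.8 + 306/3.7
= 288 + 4.67 + 3.93 + 82.70
= 379.3 mOsm/kg ≈ 379.3 mOsm/kg
Osmolar gap = measured − calculated = 390 − 379.3 = 10.7 mOsm/kg

10.7 mOsm/kg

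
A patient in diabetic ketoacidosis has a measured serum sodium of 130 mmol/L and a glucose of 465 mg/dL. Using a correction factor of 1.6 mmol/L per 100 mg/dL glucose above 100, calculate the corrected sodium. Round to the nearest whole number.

136 mmol/L

Corrected Na = measured Na + 1.6 · (glucose − 100)/100
= 130 + 1.6 · (465 − 100)/100
= 130 + 5.8
= 135.8 mmol/L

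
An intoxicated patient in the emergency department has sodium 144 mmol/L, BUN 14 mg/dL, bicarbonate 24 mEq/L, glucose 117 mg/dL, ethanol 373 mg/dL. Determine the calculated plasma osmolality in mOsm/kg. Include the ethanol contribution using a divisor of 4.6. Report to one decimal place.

380.6 mOsm/kg

Calculated osmolality = 2·Na + glucose/18 + BUN/2.8 + ethanol/4.6
= 2·144 + 117/18 + 14/2.8 + 373/4.6
= 288 + 6.50 + 5 + 81.09
= 380.59 mOsm/kg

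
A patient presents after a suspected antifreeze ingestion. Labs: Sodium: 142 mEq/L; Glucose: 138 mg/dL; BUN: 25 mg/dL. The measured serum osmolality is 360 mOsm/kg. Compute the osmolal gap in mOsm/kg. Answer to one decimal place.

59.4 mOsm/kg

Calculated osmolality = 2·Na + glucose/18 + BUN/2.8
= 2·142 + 138/18 + 25/2.8
= 284 + 7.67 + 8.93
= 300.6 mOsm/kg ≈ 300.6 mOsm/kg
Osmolar gap = measured − calculated = 360 − 300.6 = 59.4 mOsm/kg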